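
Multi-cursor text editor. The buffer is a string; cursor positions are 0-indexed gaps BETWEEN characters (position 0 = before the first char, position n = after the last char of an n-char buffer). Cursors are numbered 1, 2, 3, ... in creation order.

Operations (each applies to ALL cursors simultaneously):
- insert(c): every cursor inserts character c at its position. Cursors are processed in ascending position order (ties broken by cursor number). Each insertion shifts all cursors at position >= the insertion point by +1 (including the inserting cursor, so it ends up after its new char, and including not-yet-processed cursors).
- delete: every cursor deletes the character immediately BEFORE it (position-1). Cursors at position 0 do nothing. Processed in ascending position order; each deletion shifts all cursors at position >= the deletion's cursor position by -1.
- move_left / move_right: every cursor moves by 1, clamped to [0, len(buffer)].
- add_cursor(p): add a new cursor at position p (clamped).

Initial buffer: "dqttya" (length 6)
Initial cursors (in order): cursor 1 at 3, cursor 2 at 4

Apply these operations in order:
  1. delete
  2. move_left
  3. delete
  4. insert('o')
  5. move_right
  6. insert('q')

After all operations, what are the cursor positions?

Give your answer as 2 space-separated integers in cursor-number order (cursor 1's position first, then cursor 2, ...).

Answer: 5 5

Derivation:
After op 1 (delete): buffer="dqya" (len 4), cursors c1@2 c2@2, authorship ....
After op 2 (move_left): buffer="dqya" (len 4), cursors c1@1 c2@1, authorship ....
After op 3 (delete): buffer="qya" (len 3), cursors c1@0 c2@0, authorship ...
After op 4 (insert('o')): buffer="ooqya" (len 5), cursors c1@2 c2@2, authorship 12...
After op 5 (move_right): buffer="ooqya" (len 5), cursors c1@3 c2@3, authorship 12...
After op 6 (insert('q')): buffer="ooqqqya" (len 7), cursors c1@5 c2@5, authorship 12.12..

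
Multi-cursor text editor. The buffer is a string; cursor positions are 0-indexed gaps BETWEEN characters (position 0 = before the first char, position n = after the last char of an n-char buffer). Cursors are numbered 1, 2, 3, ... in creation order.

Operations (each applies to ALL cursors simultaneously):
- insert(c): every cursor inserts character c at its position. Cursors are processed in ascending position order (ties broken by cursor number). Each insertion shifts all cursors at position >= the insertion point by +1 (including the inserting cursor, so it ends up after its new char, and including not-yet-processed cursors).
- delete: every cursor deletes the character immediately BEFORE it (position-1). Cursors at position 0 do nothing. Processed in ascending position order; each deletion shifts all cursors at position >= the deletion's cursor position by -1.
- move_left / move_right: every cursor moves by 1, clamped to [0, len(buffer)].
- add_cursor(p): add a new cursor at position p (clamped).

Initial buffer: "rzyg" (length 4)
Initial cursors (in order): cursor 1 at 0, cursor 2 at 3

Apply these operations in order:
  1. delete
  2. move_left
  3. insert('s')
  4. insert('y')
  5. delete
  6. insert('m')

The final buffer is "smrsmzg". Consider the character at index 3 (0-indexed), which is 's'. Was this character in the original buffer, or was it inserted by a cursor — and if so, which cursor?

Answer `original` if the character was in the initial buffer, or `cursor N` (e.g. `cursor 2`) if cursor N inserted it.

After op 1 (delete): buffer="rzg" (len 3), cursors c1@0 c2@2, authorship ...
After op 2 (move_left): buffer="rzg" (len 3), cursors c1@0 c2@1, authorship ...
After op 3 (insert('s')): buffer="srszg" (len 5), cursors c1@1 c2@3, authorship 1.2..
After op 4 (insert('y')): buffer="syrsyzg" (len 7), cursors c1@2 c2@5, authorship 11.22..
After op 5 (delete): buffer="srszg" (len 5), cursors c1@1 c2@3, authorship 1.2..
After op 6 (insert('m')): buffer="smrsmzg" (len 7), cursors c1@2 c2@5, authorship 11.22..
Authorship (.=original, N=cursor N): 1 1 . 2 2 . .
Index 3: author = 2

Answer: cursor 2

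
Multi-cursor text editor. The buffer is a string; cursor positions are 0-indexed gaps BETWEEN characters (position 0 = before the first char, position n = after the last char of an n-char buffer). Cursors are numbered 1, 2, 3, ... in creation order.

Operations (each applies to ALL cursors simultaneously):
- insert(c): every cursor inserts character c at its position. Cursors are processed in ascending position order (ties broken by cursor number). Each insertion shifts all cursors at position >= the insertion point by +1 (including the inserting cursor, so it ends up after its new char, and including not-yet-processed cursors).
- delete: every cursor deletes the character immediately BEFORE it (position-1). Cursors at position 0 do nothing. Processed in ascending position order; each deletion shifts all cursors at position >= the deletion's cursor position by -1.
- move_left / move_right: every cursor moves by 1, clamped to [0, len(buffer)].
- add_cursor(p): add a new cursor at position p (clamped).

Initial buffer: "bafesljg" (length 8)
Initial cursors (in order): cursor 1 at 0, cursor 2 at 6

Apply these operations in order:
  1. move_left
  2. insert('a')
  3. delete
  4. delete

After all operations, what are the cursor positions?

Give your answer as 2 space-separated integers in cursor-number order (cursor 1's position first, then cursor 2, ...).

After op 1 (move_left): buffer="bafesljg" (len 8), cursors c1@0 c2@5, authorship ........
After op 2 (insert('a')): buffer="abafesaljg" (len 10), cursors c1@1 c2@7, authorship 1.....2...
After op 3 (delete): buffer="bafesljg" (len 8), cursors c1@0 c2@5, authorship ........
After op 4 (delete): buffer="bafeljg" (len 7), cursors c1@0 c2@4, authorship .......

Answer: 0 4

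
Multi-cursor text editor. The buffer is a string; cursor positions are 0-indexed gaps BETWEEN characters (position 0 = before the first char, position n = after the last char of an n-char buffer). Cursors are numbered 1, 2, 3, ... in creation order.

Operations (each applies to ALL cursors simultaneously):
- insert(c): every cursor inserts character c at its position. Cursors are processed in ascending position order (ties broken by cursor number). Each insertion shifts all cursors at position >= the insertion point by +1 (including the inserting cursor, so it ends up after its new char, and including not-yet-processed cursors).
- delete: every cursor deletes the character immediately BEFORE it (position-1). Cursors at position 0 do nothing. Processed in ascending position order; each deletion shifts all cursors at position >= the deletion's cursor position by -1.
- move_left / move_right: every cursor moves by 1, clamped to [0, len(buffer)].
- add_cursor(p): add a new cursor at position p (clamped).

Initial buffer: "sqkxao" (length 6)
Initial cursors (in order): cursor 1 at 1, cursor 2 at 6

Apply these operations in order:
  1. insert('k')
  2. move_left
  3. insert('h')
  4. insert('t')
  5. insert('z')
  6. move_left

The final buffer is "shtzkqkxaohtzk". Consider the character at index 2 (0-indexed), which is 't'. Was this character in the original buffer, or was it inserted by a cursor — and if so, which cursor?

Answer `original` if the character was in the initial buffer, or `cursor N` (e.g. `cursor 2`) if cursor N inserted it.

After op 1 (insert('k')): buffer="skqkxaok" (len 8), cursors c1@2 c2@8, authorship .1.....2
After op 2 (move_left): buffer="skqkxaok" (len 8), cursors c1@1 c2@7, authorship .1.....2
After op 3 (insert('h')): buffer="shkqkxaohk" (len 10), cursors c1@2 c2@9, authorship .11.....22
After op 4 (insert('t')): buffer="shtkqkxaohtk" (len 12), cursors c1@3 c2@11, authorship .111.....222
After op 5 (insert('z')): buffer="shtzkqkxaohtzk" (len 14), cursors c1@4 c2@13, authorship .1111.....2222
After op 6 (move_left): buffer="shtzkqkxaohtzk" (len 14), cursors c1@3 c2@12, authorship .1111.....2222
Authorship (.=original, N=cursor N): . 1 1 1 1 . . . . . 2 2 2 2
Index 2: author = 1

Answer: cursor 1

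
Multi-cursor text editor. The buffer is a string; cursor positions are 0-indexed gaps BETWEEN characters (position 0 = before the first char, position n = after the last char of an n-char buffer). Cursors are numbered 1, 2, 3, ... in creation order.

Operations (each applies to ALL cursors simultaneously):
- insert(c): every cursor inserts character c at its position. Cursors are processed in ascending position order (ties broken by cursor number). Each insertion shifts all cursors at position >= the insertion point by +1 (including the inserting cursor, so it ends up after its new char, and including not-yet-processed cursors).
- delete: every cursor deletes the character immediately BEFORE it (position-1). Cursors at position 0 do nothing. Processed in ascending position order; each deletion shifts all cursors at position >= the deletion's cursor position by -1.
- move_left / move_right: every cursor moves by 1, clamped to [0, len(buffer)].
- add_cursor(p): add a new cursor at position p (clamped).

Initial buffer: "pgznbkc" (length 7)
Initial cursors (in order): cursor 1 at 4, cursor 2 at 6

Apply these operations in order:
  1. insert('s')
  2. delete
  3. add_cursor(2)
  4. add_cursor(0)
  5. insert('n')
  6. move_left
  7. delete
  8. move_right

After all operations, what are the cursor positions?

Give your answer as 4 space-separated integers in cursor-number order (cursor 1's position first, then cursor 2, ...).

After op 1 (insert('s')): buffer="pgznsbksc" (len 9), cursors c1@5 c2@8, authorship ....1..2.
After op 2 (delete): buffer="pgznbkc" (len 7), cursors c1@4 c2@6, authorship .......
After op 3 (add_cursor(2)): buffer="pgznbkc" (len 7), cursors c3@2 c1@4 c2@6, authorship .......
After op 4 (add_cursor(0)): buffer="pgznbkc" (len 7), cursors c4@0 c3@2 c1@4 c2@6, authorship .......
After op 5 (insert('n')): buffer="npgnznnbknc" (len 11), cursors c4@1 c3@4 c1@7 c2@10, authorship 4..3..1..2.
After op 6 (move_left): buffer="npgnznnbknc" (len 11), cursors c4@0 c3@3 c1@6 c2@9, authorship 4..3..1..2.
After op 7 (delete): buffer="npnznbnc" (len 8), cursors c4@0 c3@2 c1@4 c2@6, authorship 4.3.1.2.
After op 8 (move_right): buffer="npnznbnc" (len 8), cursors c4@1 c3@3 c1@5 c2@7, authorship 4.3.1.2.

Answer: 5 7 3 1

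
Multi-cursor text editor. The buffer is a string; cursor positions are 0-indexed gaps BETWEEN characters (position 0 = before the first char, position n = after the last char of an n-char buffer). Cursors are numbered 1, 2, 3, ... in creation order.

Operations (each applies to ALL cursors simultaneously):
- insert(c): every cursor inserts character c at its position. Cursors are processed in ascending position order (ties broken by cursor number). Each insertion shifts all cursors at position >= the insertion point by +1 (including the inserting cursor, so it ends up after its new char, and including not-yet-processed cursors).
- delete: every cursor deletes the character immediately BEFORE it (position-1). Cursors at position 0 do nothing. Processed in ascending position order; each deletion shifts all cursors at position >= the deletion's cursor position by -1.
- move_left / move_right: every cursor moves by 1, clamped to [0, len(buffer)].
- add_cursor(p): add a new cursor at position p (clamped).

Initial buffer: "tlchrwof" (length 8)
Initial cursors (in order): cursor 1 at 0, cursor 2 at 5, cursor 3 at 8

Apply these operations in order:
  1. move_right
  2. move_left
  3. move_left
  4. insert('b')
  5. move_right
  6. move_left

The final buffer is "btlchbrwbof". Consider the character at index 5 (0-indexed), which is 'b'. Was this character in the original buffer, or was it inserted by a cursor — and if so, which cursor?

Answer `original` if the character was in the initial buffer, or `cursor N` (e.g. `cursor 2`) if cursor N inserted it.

After op 1 (move_right): buffer="tlchrwof" (len 8), cursors c1@1 c2@6 c3@8, authorship ........
After op 2 (move_left): buffer="tlchrwof" (len 8), cursors c1@0 c2@5 c3@7, authorship ........
After op 3 (move_left): buffer="tlchrwof" (len 8), cursors c1@0 c2@4 c3@6, authorship ........
After op 4 (insert('b')): buffer="btlchbrwbof" (len 11), cursors c1@1 c2@6 c3@9, authorship 1....2..3..
After op 5 (move_right): buffer="btlchbrwbof" (len 11), cursors c1@2 c2@7 c3@10, authorship 1....2..3..
After op 6 (move_left): buffer="btlchbrwbof" (len 11), cursors c1@1 c2@6 c3@9, authorship 1....2..3..
Authorship (.=original, N=cursor N): 1 . . . . 2 . . 3 . .
Index 5: author = 2

Answer: cursor 2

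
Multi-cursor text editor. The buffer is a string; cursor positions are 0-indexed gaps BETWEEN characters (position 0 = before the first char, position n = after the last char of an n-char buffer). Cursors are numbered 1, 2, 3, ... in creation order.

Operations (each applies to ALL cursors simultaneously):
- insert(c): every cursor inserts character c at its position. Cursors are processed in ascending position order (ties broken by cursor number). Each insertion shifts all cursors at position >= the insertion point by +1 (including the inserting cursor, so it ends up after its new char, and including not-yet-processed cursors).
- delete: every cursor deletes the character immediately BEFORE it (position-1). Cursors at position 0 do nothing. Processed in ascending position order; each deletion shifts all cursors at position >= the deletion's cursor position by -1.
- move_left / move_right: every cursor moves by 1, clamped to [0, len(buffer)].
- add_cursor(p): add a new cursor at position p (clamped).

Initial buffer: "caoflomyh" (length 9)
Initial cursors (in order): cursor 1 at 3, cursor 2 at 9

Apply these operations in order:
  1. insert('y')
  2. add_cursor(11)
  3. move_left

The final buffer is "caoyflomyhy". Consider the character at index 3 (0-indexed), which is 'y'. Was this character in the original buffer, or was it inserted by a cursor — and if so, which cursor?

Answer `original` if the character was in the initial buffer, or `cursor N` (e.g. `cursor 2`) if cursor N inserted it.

After op 1 (insert('y')): buffer="caoyflomyhy" (len 11), cursors c1@4 c2@11, authorship ...1......2
After op 2 (add_cursor(11)): buffer="caoyflomyhy" (len 11), cursors c1@4 c2@11 c3@11, authorship ...1......2
After op 3 (move_left): buffer="caoyflomyhy" (len 11), cursors c1@3 c2@10 c3@10, authorship ...1......2
Authorship (.=original, N=cursor N): . . . 1 . . . . . . 2
Index 3: author = 1

Answer: cursor 1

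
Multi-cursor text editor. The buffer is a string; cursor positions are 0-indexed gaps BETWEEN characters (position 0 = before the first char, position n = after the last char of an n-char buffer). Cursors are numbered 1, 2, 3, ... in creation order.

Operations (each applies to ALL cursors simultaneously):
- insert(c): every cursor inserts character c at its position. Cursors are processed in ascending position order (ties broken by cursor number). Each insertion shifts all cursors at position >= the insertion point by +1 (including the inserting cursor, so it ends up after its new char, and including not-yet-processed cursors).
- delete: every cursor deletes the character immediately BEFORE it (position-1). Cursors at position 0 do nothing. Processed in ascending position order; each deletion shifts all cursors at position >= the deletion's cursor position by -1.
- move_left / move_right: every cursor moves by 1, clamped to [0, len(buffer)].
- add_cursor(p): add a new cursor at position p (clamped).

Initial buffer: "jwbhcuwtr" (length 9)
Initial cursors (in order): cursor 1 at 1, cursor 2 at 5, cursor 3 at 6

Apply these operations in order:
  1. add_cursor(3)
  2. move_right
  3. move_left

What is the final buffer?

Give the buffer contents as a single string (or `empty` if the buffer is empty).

After op 1 (add_cursor(3)): buffer="jwbhcuwtr" (len 9), cursors c1@1 c4@3 c2@5 c3@6, authorship .........
After op 2 (move_right): buffer="jwbhcuwtr" (len 9), cursors c1@2 c4@4 c2@6 c3@7, authorship .........
After op 3 (move_left): buffer="jwbhcuwtr" (len 9), cursors c1@1 c4@3 c2@5 c3@6, authorship .........

Answer: jwbhcuwtr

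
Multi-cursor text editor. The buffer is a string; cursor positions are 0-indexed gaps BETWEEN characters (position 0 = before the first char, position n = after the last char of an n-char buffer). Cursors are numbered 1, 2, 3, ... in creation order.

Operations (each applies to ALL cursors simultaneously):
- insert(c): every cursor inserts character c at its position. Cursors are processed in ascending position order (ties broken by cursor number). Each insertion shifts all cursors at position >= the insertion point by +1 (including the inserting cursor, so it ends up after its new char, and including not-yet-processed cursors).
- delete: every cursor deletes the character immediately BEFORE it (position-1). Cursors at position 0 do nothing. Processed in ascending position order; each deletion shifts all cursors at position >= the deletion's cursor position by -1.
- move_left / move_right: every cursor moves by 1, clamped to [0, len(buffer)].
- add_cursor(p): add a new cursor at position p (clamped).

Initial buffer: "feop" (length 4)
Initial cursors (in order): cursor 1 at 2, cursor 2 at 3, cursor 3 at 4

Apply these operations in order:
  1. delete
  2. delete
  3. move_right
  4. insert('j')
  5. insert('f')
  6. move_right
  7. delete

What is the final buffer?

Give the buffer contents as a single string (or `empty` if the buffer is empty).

Answer: jjj

Derivation:
After op 1 (delete): buffer="f" (len 1), cursors c1@1 c2@1 c3@1, authorship .
After op 2 (delete): buffer="" (len 0), cursors c1@0 c2@0 c3@0, authorship 
After op 3 (move_right): buffer="" (len 0), cursors c1@0 c2@0 c3@0, authorship 
After op 4 (insert('j')): buffer="jjj" (len 3), cursors c1@3 c2@3 c3@3, authorship 123
After op 5 (insert('f')): buffer="jjjfff" (len 6), cursors c1@6 c2@6 c3@6, authorship 123123
After op 6 (move_right): buffer="jjjfff" (len 6), cursors c1@6 c2@6 c3@6, authorship 123123
After op 7 (delete): buffer="jjj" (len 3), cursors c1@3 c2@3 c3@3, authorship 123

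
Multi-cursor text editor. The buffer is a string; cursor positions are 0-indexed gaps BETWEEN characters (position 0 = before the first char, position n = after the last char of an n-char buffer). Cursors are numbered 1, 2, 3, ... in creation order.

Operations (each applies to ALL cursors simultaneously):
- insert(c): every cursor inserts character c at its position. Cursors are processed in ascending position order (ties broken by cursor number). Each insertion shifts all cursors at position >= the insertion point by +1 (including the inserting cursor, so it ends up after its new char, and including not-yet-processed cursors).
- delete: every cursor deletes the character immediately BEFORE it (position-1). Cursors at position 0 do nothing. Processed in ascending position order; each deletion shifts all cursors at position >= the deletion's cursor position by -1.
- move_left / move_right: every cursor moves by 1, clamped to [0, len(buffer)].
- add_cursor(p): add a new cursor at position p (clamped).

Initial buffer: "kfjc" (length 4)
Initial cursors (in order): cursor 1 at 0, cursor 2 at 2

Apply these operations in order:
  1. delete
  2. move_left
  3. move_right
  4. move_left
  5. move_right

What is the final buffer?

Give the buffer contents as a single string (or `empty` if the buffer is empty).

Answer: kjc

Derivation:
After op 1 (delete): buffer="kjc" (len 3), cursors c1@0 c2@1, authorship ...
After op 2 (move_left): buffer="kjc" (len 3), cursors c1@0 c2@0, authorship ...
After op 3 (move_right): buffer="kjc" (len 3), cursors c1@1 c2@1, authorship ...
After op 4 (move_left): buffer="kjc" (len 3), cursors c1@0 c2@0, authorship ...
After op 5 (move_right): buffer="kjc" (len 3), cursors c1@1 c2@1, authorship ...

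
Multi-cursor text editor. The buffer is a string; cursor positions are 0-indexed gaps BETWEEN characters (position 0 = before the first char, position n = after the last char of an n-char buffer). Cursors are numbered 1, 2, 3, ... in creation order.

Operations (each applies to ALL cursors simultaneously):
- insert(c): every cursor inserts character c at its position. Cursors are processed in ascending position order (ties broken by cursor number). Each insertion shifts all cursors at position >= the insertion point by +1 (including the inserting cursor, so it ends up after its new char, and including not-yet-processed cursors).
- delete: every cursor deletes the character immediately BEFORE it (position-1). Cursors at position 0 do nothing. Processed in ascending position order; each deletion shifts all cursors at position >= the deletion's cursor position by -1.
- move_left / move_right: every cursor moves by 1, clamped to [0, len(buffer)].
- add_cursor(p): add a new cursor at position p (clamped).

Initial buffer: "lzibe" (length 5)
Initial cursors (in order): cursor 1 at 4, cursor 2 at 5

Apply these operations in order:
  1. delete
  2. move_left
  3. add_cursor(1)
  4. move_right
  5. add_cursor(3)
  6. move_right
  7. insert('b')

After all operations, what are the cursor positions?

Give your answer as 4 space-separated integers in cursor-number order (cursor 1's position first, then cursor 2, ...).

After op 1 (delete): buffer="lzi" (len 3), cursors c1@3 c2@3, authorship ...
After op 2 (move_left): buffer="lzi" (len 3), cursors c1@2 c2@2, authorship ...
After op 3 (add_cursor(1)): buffer="lzi" (len 3), cursors c3@1 c1@2 c2@2, authorship ...
After op 4 (move_right): buffer="lzi" (len 3), cursors c3@2 c1@3 c2@3, authorship ...
After op 5 (add_cursor(3)): buffer="lzi" (len 3), cursors c3@2 c1@3 c2@3 c4@3, authorship ...
After op 6 (move_right): buffer="lzi" (len 3), cursors c1@3 c2@3 c3@3 c4@3, authorship ...
After op 7 (insert('b')): buffer="lzibbbb" (len 7), cursors c1@7 c2@7 c3@7 c4@7, authorship ...1234

Answer: 7 7 7 7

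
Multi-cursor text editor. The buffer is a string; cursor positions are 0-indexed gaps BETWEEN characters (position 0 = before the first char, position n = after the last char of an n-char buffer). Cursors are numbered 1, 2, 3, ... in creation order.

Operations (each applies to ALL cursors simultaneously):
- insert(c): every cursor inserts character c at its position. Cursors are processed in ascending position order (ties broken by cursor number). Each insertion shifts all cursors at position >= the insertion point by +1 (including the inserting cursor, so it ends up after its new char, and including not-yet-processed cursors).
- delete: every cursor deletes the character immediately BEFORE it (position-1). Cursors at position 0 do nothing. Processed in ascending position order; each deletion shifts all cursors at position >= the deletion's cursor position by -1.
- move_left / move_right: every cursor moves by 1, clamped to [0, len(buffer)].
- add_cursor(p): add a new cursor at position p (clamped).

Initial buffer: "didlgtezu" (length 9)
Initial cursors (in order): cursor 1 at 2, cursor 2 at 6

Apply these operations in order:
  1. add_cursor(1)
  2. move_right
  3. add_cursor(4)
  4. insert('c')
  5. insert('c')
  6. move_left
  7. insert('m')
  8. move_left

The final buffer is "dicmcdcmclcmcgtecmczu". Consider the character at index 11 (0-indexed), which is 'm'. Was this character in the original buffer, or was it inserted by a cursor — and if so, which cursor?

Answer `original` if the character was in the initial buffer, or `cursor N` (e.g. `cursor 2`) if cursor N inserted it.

After op 1 (add_cursor(1)): buffer="didlgtezu" (len 9), cursors c3@1 c1@2 c2@6, authorship .........
After op 2 (move_right): buffer="didlgtezu" (len 9), cursors c3@2 c1@3 c2@7, authorship .........
After op 3 (add_cursor(4)): buffer="didlgtezu" (len 9), cursors c3@2 c1@3 c4@4 c2@7, authorship .........
After op 4 (insert('c')): buffer="dicdclcgteczu" (len 13), cursors c3@3 c1@5 c4@7 c2@11, authorship ..3.1.4...2..
After op 5 (insert('c')): buffer="diccdcclccgtecczu" (len 17), cursors c3@4 c1@7 c4@10 c2@15, authorship ..33.11.44...22..
After op 6 (move_left): buffer="diccdcclccgtecczu" (len 17), cursors c3@3 c1@6 c4@9 c2@14, authorship ..33.11.44...22..
After op 7 (insert('m')): buffer="dicmcdcmclcmcgtecmczu" (len 21), cursors c3@4 c1@8 c4@12 c2@18, authorship ..333.111.444...222..
After op 8 (move_left): buffer="dicmcdcmclcmcgtecmczu" (len 21), cursors c3@3 c1@7 c4@11 c2@17, authorship ..333.111.444...222..
Authorship (.=original, N=cursor N): . . 3 3 3 . 1 1 1 . 4 4 4 . . . 2 2 2 . .
Index 11: author = 4

Answer: cursor 4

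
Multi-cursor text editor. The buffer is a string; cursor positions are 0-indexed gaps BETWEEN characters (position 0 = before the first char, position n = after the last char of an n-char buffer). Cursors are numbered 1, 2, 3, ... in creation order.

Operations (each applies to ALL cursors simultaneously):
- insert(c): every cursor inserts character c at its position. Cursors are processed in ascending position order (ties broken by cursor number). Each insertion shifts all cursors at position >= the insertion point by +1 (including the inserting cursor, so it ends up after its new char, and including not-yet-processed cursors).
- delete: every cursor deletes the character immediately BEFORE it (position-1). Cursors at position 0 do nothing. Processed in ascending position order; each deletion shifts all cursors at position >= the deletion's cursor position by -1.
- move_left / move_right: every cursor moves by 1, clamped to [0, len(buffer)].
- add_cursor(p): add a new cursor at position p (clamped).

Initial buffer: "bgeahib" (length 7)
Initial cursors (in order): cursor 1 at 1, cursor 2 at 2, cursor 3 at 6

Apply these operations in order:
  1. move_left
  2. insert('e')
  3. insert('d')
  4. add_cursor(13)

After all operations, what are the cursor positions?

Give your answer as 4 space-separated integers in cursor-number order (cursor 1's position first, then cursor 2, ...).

After op 1 (move_left): buffer="bgeahib" (len 7), cursors c1@0 c2@1 c3@5, authorship .......
After op 2 (insert('e')): buffer="ebegeaheib" (len 10), cursors c1@1 c2@3 c3@8, authorship 1.2....3..
After op 3 (insert('d')): buffer="edbedgeahedib" (len 13), cursors c1@2 c2@5 c3@11, authorship 11.22....33..
After op 4 (add_cursor(13)): buffer="edbedgeahedib" (len 13), cursors c1@2 c2@5 c3@11 c4@13, authorship 11.22....33..

Answer: 2 5 11 13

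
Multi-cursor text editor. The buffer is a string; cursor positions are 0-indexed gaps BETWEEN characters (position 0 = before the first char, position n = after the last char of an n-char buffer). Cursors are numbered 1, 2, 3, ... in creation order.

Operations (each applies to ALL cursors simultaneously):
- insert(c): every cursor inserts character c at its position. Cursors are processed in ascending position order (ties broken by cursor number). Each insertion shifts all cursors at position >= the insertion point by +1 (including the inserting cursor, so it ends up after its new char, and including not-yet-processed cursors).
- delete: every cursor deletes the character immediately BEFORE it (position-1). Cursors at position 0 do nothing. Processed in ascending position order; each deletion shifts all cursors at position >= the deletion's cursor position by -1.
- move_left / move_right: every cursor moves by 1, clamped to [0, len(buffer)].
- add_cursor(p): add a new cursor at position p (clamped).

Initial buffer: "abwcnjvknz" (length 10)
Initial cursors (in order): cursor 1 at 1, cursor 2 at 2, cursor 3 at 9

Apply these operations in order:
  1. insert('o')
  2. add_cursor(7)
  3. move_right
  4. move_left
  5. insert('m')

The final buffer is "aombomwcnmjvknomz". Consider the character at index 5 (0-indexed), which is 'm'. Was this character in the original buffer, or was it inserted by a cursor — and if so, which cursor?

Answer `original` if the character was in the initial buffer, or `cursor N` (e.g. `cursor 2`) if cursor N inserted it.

Answer: cursor 2

Derivation:
After op 1 (insert('o')): buffer="aobowcnjvknoz" (len 13), cursors c1@2 c2@4 c3@12, authorship .1.2.......3.
After op 2 (add_cursor(7)): buffer="aobowcnjvknoz" (len 13), cursors c1@2 c2@4 c4@7 c3@12, authorship .1.2.......3.
After op 3 (move_right): buffer="aobowcnjvknoz" (len 13), cursors c1@3 c2@5 c4@8 c3@13, authorship .1.2.......3.
After op 4 (move_left): buffer="aobowcnjvknoz" (len 13), cursors c1@2 c2@4 c4@7 c3@12, authorship .1.2.......3.
After op 5 (insert('m')): buffer="aombomwcnmjvknomz" (len 17), cursors c1@3 c2@6 c4@10 c3@16, authorship .11.22...4....33.
Authorship (.=original, N=cursor N): . 1 1 . 2 2 . . . 4 . . . . 3 3 .
Index 5: author = 2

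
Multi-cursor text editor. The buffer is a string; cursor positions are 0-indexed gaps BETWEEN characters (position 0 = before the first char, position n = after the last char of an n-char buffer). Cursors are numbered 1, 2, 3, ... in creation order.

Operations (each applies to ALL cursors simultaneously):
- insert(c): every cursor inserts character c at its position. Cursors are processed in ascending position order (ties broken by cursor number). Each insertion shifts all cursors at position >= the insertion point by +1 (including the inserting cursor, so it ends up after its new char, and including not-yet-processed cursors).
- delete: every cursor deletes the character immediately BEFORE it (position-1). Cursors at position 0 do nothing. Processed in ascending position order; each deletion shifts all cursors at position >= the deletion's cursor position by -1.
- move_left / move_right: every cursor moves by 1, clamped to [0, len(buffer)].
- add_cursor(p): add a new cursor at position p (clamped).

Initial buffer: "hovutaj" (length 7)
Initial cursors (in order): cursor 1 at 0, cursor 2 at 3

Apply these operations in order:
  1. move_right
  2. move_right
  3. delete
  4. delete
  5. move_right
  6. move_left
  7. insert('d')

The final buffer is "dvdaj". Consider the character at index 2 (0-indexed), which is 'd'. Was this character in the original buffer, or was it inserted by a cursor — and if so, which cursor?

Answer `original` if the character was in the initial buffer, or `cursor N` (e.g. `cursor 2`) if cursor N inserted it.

Answer: cursor 2

Derivation:
After op 1 (move_right): buffer="hovutaj" (len 7), cursors c1@1 c2@4, authorship .......
After op 2 (move_right): buffer="hovutaj" (len 7), cursors c1@2 c2@5, authorship .......
After op 3 (delete): buffer="hvuaj" (len 5), cursors c1@1 c2@3, authorship .....
After op 4 (delete): buffer="vaj" (len 3), cursors c1@0 c2@1, authorship ...
After op 5 (move_right): buffer="vaj" (len 3), cursors c1@1 c2@2, authorship ...
After op 6 (move_left): buffer="vaj" (len 3), cursors c1@0 c2@1, authorship ...
After op 7 (insert('d')): buffer="dvdaj" (len 5), cursors c1@1 c2@3, authorship 1.2..
Authorship (.=original, N=cursor N): 1 . 2 . .
Index 2: author = 2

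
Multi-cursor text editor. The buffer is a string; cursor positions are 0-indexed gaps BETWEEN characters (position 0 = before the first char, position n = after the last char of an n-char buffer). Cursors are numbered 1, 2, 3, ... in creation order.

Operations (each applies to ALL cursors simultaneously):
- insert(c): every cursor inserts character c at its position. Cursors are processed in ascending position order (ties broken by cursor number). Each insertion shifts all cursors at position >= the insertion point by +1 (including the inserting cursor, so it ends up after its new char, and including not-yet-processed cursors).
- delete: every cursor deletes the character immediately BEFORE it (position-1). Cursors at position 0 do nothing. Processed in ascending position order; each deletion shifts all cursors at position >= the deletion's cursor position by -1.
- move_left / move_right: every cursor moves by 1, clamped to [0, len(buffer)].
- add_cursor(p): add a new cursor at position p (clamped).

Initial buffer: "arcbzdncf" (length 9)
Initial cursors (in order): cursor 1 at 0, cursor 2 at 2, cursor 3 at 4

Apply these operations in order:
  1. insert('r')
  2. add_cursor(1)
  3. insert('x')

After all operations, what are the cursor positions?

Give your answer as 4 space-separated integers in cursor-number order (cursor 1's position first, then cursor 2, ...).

After op 1 (insert('r')): buffer="rarrcbrzdncf" (len 12), cursors c1@1 c2@4 c3@7, authorship 1..2..3.....
After op 2 (add_cursor(1)): buffer="rarrcbrzdncf" (len 12), cursors c1@1 c4@1 c2@4 c3@7, authorship 1..2..3.....
After op 3 (insert('x')): buffer="rxxarrxcbrxzdncf" (len 16), cursors c1@3 c4@3 c2@7 c3@11, authorship 114..22..33.....

Answer: 3 7 11 3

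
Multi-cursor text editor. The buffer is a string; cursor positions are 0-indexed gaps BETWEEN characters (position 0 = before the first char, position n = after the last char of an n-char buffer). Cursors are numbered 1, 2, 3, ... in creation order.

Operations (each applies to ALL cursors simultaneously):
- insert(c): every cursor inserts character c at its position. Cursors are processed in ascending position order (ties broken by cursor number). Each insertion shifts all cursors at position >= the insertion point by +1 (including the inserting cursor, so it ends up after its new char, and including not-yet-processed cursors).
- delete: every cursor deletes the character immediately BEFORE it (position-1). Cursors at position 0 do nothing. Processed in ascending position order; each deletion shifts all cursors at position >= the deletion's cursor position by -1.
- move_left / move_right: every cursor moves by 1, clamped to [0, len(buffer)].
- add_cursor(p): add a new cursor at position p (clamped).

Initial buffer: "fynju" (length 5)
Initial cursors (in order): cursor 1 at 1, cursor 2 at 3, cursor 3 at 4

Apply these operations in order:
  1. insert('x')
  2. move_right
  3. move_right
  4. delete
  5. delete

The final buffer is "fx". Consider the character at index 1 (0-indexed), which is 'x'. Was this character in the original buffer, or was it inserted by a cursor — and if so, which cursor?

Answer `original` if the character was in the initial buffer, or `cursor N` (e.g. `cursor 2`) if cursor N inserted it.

Answer: cursor 1

Derivation:
After op 1 (insert('x')): buffer="fxynxjxu" (len 8), cursors c1@2 c2@5 c3@7, authorship .1..2.3.
After op 2 (move_right): buffer="fxynxjxu" (len 8), cursors c1@3 c2@6 c3@8, authorship .1..2.3.
After op 3 (move_right): buffer="fxynxjxu" (len 8), cursors c1@4 c2@7 c3@8, authorship .1..2.3.
After op 4 (delete): buffer="fxyxj" (len 5), cursors c1@3 c2@5 c3@5, authorship .1.2.
After op 5 (delete): buffer="fx" (len 2), cursors c1@2 c2@2 c3@2, authorship .1
Authorship (.=original, N=cursor N): . 1
Index 1: author = 1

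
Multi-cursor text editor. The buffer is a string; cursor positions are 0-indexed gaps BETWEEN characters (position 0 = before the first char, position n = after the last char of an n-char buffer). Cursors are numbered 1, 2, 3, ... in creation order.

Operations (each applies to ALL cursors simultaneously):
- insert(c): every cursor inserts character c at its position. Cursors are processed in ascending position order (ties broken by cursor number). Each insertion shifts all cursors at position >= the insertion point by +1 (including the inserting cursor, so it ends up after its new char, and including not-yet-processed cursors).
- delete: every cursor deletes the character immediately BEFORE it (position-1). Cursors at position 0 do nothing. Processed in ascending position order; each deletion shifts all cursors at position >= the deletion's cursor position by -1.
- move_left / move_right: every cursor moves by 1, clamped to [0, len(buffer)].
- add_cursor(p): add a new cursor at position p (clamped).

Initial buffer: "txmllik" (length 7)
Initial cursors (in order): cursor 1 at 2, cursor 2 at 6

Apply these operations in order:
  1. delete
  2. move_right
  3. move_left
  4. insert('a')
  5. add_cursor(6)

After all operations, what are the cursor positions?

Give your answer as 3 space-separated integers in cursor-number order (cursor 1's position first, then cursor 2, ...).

After op 1 (delete): buffer="tmllk" (len 5), cursors c1@1 c2@4, authorship .....
After op 2 (move_right): buffer="tmllk" (len 5), cursors c1@2 c2@5, authorship .....
After op 3 (move_left): buffer="tmllk" (len 5), cursors c1@1 c2@4, authorship .....
After op 4 (insert('a')): buffer="tamllak" (len 7), cursors c1@2 c2@6, authorship .1...2.
After op 5 (add_cursor(6)): buffer="tamllak" (len 7), cursors c1@2 c2@6 c3@6, authorship .1...2.

Answer: 2 6 6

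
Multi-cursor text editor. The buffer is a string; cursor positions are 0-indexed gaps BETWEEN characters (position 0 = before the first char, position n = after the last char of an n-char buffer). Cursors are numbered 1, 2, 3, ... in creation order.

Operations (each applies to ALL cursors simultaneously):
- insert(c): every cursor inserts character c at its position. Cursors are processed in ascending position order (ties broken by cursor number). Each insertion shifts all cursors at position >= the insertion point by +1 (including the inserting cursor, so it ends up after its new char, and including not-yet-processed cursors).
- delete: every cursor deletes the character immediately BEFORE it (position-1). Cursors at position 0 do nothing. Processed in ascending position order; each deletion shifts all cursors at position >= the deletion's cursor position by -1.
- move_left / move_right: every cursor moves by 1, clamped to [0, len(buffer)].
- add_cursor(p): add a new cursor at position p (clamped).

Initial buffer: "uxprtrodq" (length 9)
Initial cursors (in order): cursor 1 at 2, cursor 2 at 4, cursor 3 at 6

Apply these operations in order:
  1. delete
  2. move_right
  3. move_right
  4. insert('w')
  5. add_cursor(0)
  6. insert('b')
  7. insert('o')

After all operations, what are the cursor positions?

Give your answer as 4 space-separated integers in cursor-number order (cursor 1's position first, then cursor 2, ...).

After op 1 (delete): buffer="uptodq" (len 6), cursors c1@1 c2@2 c3@3, authorship ......
After op 2 (move_right): buffer="uptodq" (len 6), cursors c1@2 c2@3 c3@4, authorship ......
After op 3 (move_right): buffer="uptodq" (len 6), cursors c1@3 c2@4 c3@5, authorship ......
After op 4 (insert('w')): buffer="uptwowdwq" (len 9), cursors c1@4 c2@6 c3@8, authorship ...1.2.3.
After op 5 (add_cursor(0)): buffer="uptwowdwq" (len 9), cursors c4@0 c1@4 c2@6 c3@8, authorship ...1.2.3.
After op 6 (insert('b')): buffer="buptwbowbdwbq" (len 13), cursors c4@1 c1@6 c2@9 c3@12, authorship 4...11.22.33.
After op 7 (insert('o')): buffer="bouptwboowbodwboq" (len 17), cursors c4@2 c1@8 c2@12 c3@16, authorship 44...111.222.333.

Answer: 8 12 16 2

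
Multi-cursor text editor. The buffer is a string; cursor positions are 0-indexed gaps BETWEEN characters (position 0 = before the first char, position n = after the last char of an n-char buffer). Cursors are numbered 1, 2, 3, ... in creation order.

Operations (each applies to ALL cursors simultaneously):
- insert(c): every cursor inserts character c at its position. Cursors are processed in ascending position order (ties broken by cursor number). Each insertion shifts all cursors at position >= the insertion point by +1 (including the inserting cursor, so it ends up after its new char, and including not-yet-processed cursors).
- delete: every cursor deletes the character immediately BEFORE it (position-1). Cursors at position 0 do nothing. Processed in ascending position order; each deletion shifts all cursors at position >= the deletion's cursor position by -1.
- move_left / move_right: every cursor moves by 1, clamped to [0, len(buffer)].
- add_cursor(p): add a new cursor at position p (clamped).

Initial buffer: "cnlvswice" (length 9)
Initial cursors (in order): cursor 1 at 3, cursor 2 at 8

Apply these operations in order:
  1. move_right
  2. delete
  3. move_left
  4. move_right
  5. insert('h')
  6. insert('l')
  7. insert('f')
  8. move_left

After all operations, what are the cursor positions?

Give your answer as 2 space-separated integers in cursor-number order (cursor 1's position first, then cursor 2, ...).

Answer: 5 12

Derivation:
After op 1 (move_right): buffer="cnlvswice" (len 9), cursors c1@4 c2@9, authorship .........
After op 2 (delete): buffer="cnlswic" (len 7), cursors c1@3 c2@7, authorship .......
After op 3 (move_left): buffer="cnlswic" (len 7), cursors c1@2 c2@6, authorship .......
After op 4 (move_right): buffer="cnlswic" (len 7), cursors c1@3 c2@7, authorship .......
After op 5 (insert('h')): buffer="cnlhswich" (len 9), cursors c1@4 c2@9, authorship ...1....2
After op 6 (insert('l')): buffer="cnlhlswichl" (len 11), cursors c1@5 c2@11, authorship ...11....22
After op 7 (insert('f')): buffer="cnlhlfswichlf" (len 13), cursors c1@6 c2@13, authorship ...111....222
After op 8 (move_left): buffer="cnlhlfswichlf" (len 13), cursors c1@5 c2@12, authorship ...111....222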